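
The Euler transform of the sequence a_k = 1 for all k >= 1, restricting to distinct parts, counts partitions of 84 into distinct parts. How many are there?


Partitions of 84 into distinct parts can be computed via generating function.
Product (1+x)(1+x^2)(1+x^3)...
The coefficient of x^84 = 111322

111322


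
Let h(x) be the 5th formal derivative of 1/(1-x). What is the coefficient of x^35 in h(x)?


Differentiating 5 times: d^5/dx^5 [1/(1-x)] = 5!/(1-x)^6.
The expansion 1/(1-x)^6 = sum_{k>=0} C(k+5, 5) x^k, so the coefficient of x^n in 5!/(1-x)^6 is 5! * C(n+5, 5).
For n = 35: 120 * C(40, 5) = 120 * 658008 = 78960960

78960960


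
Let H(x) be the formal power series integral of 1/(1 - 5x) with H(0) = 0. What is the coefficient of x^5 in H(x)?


1/(1 - 5x) = sum_{k>=0} 5^k x^k. Integrating termwise with H(0) = 0:
H(x) = sum_{k>=0} 5^k x^(k+1) / (k+1) = sum_{m>=1} 5^(m-1) x^m / m.
For m = 5: 5^4/5 = 625/5 = 125.

125


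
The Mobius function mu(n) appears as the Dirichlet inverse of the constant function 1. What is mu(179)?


179 = 179 (all distinct primes).
mu(179) = (-1)^1 = -1

-1


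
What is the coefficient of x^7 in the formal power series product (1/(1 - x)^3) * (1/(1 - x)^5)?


Combine the factors: (1/(1 - x)^3) * (1/(1 - x)^5) = 1/(1 - x)^8.
Then use 1/(1 - x)^r = sum_{k>=0} C(k + r - 1, r - 1) x^k with r = 8 and k = 7:
C(14, 7) = 3432.

3432


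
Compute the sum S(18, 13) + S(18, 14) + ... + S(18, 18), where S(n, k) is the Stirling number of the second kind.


By definition, S(n, k) counts partitions of an n-set into exactly k nonempty blocks.
Computing row n = 18 for k = 13..18:
S(18, k): 125854638, 8408778, 367200, 9996, 153, 1
Sum = 134640766.

134640766


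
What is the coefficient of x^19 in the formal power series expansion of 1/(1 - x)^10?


The negative binomial / multiset identity is
1/(1 - x)^r = sum_{k>=0} C(k + r - 1, r - 1) x^k.
Here r = 10 and k = 19, so the coefficient is
C(19 + 9, 9) = C(28, 9)
= 6906900

6906900


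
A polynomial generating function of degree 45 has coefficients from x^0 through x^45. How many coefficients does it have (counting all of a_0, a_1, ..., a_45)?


A polynomial of degree 45 takes the form a_0 + a_1 x + ... + a_45 x^45.
The number of coefficients is 45 + 1 = 46.

46


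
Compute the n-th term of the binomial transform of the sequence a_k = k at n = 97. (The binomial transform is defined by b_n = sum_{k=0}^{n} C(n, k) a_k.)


With a_k = k, b_n = sum_{k=0}^{n} C(n, k) k. Using k * C(n, k) = n * C(n-1, k-1) gives b_n = n * sum_{k>=1} C(n-1, k-1) = n * 2^(n-1).
For n = 97: 97 * 2^96 = 97 * 79228162514264337593543950336 = 7685131763883640746573763182592.

7685131763883640746573763182592


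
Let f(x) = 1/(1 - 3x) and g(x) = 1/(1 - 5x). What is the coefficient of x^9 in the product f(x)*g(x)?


The coefficient of x^n in f*g is the Cauchy product: sum_{k=0}^{n} a^k * b^(n-k).
With a=3, b=5, n=9:
sum_{k=0}^{9} 3^k * 5^(9-k)
= 4853288

4853288


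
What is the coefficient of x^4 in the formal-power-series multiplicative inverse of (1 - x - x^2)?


Let the inverse be f(x) = sum_{k>=0} a_k x^k. From f(x) * (1 - x - x^2) = 1 and matching coefficients:
 x^0: a_0 = 1.
 x^1: a_1 - a_0 = 0, so a_1 = 1.
 x^k (k >= 2): a_k - a_{k-1} - a_{k-2} = 0, i.e. a_k = a_{k-1} + a_{k-2}.
This is the Fibonacci-type recurrence shifted so that a_0 = a_1 = 1.
Iterating: a_0=1, a_1=1, a_2=2, a_3=3, a_4=5
a_4 = 5.

5


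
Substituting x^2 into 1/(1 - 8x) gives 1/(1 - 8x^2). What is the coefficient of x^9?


Since 1/(1 - 8x^2) only has even powers of x,
the coefficient of x^9 (odd) is 0.

0


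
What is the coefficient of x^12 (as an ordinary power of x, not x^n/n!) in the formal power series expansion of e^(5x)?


The exponential series is e^y = sum_{k>=0} y^k / k!. Substituting y = 5x gives
e^(5x) = sum_{k>=0} 5^k x^k / k!.
So the coefficient of x^n is a^n/n! with a = 5, n = 12:
5^12 / 12! = 244140625/479001600 = 9765625/19160064

9765625/19160064


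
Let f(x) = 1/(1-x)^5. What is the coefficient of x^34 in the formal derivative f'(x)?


Differentiate: d/dx [ 1/(1-x)^r ] = r / (1-x)^(r+1).
Here r = 5, so f'(x) = 5 / (1-x)^6.
The expansion of 1/(1-x)^(r+1) has coefficient of x^n equal to C(n+r, r).
So the coefficient of x^34 in f'(x) is
5 * C(39, 5) = 5 * 575757 = 2878785

2878785


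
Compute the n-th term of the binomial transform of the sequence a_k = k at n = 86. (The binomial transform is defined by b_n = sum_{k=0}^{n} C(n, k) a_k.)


With a_k = k, b_n = sum_{k=0}^{n} C(n, k) k. Using k * C(n, k) = n * C(n-1, k-1) gives b_n = n * sum_{k>=1} C(n-1, k-1) = n * 2^(n-1).
For n = 86: 86 * 2^85 = 86 * 38685626227668133590597632 = 3326963855579459488791396352.

3326963855579459488791396352


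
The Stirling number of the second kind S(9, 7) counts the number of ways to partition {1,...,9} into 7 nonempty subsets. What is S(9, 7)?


Using the explicit formula S(n,k) = (1/k!) sum_{j=0}^{k} (-1)^(k-j) C(k,j) j^n:
S(9, 7) = 462
Equivalently, S(n,k) is n! times the coefficient of x^n in the EGF (e^x - 1)^k / k!.

462


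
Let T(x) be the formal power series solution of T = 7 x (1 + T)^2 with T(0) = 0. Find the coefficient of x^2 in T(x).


Apply the Lagrange inversion formula: if T = 7 x * phi(T) with phi(t) = (1 + t)^2, then [x^n] T = 7^n * (1/n) [t^(n-1)] phi(t)^n = 7^n * (1/n) [t^(n-1)] (1 + t)^(2n) = 7^n * (1/n) C(2n, n-1).
Using the identity C(2n, n-1) = C(2n, n) * n / (n+1), the unscaled factor equals C(2n, n) / (n+1) = C_n, the n-th Catalan number.
For n = 2: C_2 = C(4, 2) / 3 = 6/3 = 2.
With the 7^2 = 49 factor, the coefficient is 49 * 2 = 98.

98


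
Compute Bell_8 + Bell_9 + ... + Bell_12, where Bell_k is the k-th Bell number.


Recall Bell_k counts set partitions of a k-set (with Bell_0 = 1 by convention).
Bell_8 through Bell_12: 4140, 21147, 115975, 678570, 4213597
Sum = 4140 + 21147 + 115975 + 678570 + 4213597 = 5033429.

5033429


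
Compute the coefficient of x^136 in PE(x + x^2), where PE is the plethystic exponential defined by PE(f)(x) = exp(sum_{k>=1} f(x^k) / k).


With f(x) = x + x^2, the exponent is sum_{k>=1} (x^k + x^(2k)) / k = -ln(1 - x) - ln(1 - x^2). Exponentiating:
PE(x + x^2) = 1 / ((1 - x)(1 - x^2)).
This is the generating function for partitions of n into parts of size 1 or 2. The number of 2's can be any j in 0..68, and the rest are 1's, so
[x^136] = floor(136/2) + 1 = 69.

69


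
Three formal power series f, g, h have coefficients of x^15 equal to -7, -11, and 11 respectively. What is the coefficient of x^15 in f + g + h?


Series addition is componentwise:
-7 + -11 + 11
= -7

-7


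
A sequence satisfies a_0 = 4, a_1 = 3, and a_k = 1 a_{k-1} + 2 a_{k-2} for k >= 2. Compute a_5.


The characteristic equation is t^2 - 1 t - 2 = 0, with roots r_1 = 2 and r_2 = -1 (so c_1 = r_1 + r_2, c_2 = -r_1 r_2 as required).
One can use the closed form a_n = A r_1^n + B r_2^n, but direct iteration is more reliable:
a_0 = 4, a_1 = 3, a_2 = 11, a_3 = 17, a_4 = 39, a_5 = 73.
So a_5 = 73.

73


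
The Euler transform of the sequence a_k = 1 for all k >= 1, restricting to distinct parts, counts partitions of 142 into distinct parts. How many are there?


Partitions of 142 into distinct parts can be computed via generating function.
Product (1+x)(1+x^2)(1+x^3)...
The coefficient of x^142 = 11086968

11086968


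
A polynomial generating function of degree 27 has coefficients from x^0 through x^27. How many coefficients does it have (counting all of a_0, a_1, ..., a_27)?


A polynomial of degree 27 takes the form a_0 + a_1 x + ... + a_27 x^27.
The number of coefficients is 27 + 1 = 28.

28


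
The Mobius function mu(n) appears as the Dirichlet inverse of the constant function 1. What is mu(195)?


195 = 3 * 5 * 13 (all distinct primes).
mu(195) = (-1)^3 = -1

-1


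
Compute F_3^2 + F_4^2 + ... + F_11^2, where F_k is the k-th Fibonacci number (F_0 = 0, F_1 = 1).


There is a standard identity sum_{k=0}^{N} F_k^2 = F_N * F_{N+1} (proved inductively from the telescoping relation F_k^2 = F_k F_{k+1} - F_{k-1} F_k). Then
sum_{k=3}^{11} F_k^2 = F_11 F_12 - F_2 F_3.
Computing: F_11 = 89, F_12 = 144, F_2 = 1, F_3 = 2.
Sum = 89 * 144 - 1 * 2 = 12814.

12814


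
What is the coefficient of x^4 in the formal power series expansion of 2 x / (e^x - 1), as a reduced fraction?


The exponential generating function for Bernoulli numbers is
x / (e^x - 1) = sum_{k>=0} B_k x^k / k!.
So the coefficient of x^4 in 2 x / (e^x - 1) is 2 B_4 / 4!.
Computing: B_4 = -1/30, 4! = 24, giving
2 * -1/30 / 24 = -1/360.

-1/360


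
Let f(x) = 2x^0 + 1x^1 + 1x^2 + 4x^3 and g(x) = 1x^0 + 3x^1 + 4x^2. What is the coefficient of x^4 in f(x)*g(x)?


Cauchy product at x^4:
1*4 + 4*3
= 16

16


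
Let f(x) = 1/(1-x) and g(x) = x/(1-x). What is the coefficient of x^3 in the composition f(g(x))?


First simplify the composition: f(g(x)) = 1/(1 - x/(1-x)) = (1-x)/((1-x) - x) = (1-x)/(1-2x).
Now extract the coefficient. Write (1-x)/(1-2x) = 1/(1-2x) - x/(1-2x).
The coefficient of x^n in 1/(1-2x) is 2^n, and in x/(1-2x) is 2^(n-1) (for n >= 1).
So the coefficient of x^3 is 2^3 - 2^2 = 8 - 4 = 4.

4


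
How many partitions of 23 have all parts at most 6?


Using the generating function (1-x)^(-1)(1-x^2)^(-1)...(1-x^6)^(-1),
the coefficient of x^23 counts these restricted partitions.
Result = 454

454


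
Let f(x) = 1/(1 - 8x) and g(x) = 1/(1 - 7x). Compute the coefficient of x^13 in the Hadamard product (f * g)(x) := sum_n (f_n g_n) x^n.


f has coefficients f_k = 8^k and g has coefficients g_k = 7^k, so the Hadamard product has coefficient (f*g)_k = 8^k * 7^k = 56^k.
For k = 13: 56^13 = 53265296773103187132416.

53265296773103187132416


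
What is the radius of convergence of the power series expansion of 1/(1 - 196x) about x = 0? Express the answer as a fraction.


Expanding 1/(1 - 196x) = sum_{k>=0} 196^k x^k, the series converges when |196x| < 1, i.e., |x| < 1/196.
So the radius of convergence is 1/196 = 1/196.

1/196


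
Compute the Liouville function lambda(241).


The Liouville function is lambda(k) = (-1)^Omega(k), where Omega(k) counts the prime factors of k with multiplicity.
Factoring: 241 = 241, so Omega(241) = 1.
lambda(241) = (-1)^1 = -1.

-1


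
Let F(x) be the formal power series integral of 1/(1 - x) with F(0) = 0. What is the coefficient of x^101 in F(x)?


1/(1 - x) = sum_{k>=0} x^k. Integrating termwise and using F(0) = 0 gives
F(x) = sum_{k>=0} x^(k+1) / (k+1) = sum_{m>=1} x^m / m = -ln(1 - x).
So the coefficient of x^101 is 1/101 = 1/101.

1/101


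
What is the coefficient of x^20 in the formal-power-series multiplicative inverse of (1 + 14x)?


The inverse is 1/(1 + 14x). Apply the geometric identity 1/(1 - y) = sum_{k>=0} y^k with y = -14x:
1/(1 + 14x) = sum_{k>=0} (-14)^k x^k.
So the coefficient of x^20 is (-14)^20 = 83668255425284801560576.

83668255425284801560576


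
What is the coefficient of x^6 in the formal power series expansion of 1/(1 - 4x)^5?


The general identity 1/(1 - c x)^r = sum_{k>=0} c^k C(k + r - 1, r - 1) x^k follows by substituting y = c x into 1/(1 - y)^r = sum_{k>=0} C(k + r - 1, r - 1) y^k.
For c = 4, r = 5, k = 6:
4^6 * C(10, 4) = 4096 * 210 = 860160.

860160


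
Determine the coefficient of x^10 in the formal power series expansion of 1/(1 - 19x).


The geometric series identity gives 1/(1 - c x) = sum_{k>=0} c^k x^k, so the coefficient of x^k is c^k.
Here c = 19 and k = 10.
Computing: 19^10 = 6131066257801

6131066257801


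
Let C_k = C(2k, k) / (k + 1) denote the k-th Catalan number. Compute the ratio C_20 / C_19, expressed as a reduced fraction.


Using C_k = (2k)! / (k! (k+1)!), the ratio C_{k+1}/C_k simplifies to
C_{k+1}/C_k = [(2k+2)! / ((k+1)! (k+2)!)] * [k! (k+1)! / (2k)!]
 = (2k+2)(2k+1) / ((k+1)(k+2)) = 2(2k+1) / (k+2).
For k = 19: 2(2*19 + 1) / (19 + 2) = 78/21 = 26/7.

26/7


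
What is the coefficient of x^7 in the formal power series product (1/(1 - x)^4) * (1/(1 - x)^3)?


Combine the factors: (1/(1 - x)^4) * (1/(1 - x)^3) = 1/(1 - x)^7.
Then use 1/(1 - x)^r = sum_{k>=0} C(k + r - 1, r - 1) x^k with r = 7 and k = 7:
C(13, 6) = 1716.

1716


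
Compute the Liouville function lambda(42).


The Liouville function is lambda(k) = (-1)^Omega(k), where Omega(k) counts the prime factors of k with multiplicity.
Factoring: 42 = 2 * 3 * 7, so Omega(42) = 3.
lambda(42) = (-1)^3 = -1.

-1


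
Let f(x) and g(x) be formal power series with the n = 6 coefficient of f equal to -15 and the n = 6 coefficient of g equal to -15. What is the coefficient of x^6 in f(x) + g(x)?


Addition of formal power series is termwise.
The coefficient of x^6 in f + g = -15 + -15
= -30

-30


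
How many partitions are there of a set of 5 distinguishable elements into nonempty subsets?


Bell_5 can be computed from the Bell triangle or from Dobinski's identity Bell_n = (1/e) * sum_{k>=0} k^n / k!.
Computing Bell_5 = 52.

52


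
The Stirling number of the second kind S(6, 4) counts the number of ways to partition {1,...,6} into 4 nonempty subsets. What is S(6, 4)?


Using the explicit formula S(n,k) = (1/k!) sum_{j=0}^{k} (-1)^(k-j) C(k,j) j^n:
S(6, 4) = 65
Equivalently, S(n,k) is n! times the coefficient of x^n in the EGF (e^x - 1)^k / k!.

65


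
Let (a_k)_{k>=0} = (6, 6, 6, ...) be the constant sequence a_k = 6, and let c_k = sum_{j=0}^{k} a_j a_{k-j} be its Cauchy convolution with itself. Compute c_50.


Since a_j = 6 for all j >= 0, the convolution sum becomes
c_k = sum_{j=0}^{k} 6 * 6 = 36 * (k + 1).
Equivalently, the generating function of (a_k) is 6/(1 - x) and its square is 36/(1 - x)^2 = sum_{k>=0} 36(k + 1) x^k.
For k = 50: 36 * 51 = 1836.

1836


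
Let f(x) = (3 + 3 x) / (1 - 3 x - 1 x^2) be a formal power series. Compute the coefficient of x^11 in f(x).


Write f(x) = sum_{k>=0} a_k x^k. Multiplying both sides by 1 - 3 x - 1 x^2 gives
(1 - 3 x - 1 x^2) sum_{k>=0} a_k x^k = 3 + 3 x.
Matching coefficients:
 x^0: a_0 = 3
 x^1: a_1 - 3 a_0 = 3  =>  a_1 = 3*3 + 3 = 12
 x^k (k >= 2): a_k = 3 a_{k-1} + 1 a_{k-2}.
Iterating: a_2 = 39, a_3 = 129, a_4 = 426, a_5 = 1407, a_6 = 4647, a_7 = 15348, a_8 = 50691, a_9 = 167421, a_10 = 552954, a_11 = 1826283.
So the coefficient of x^11 is 1826283.

1826283


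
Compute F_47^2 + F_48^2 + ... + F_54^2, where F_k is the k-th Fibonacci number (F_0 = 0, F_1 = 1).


There is a standard identity sum_{k=0}^{N} F_k^2 = F_N * F_{N+1} (proved inductively from the telescoping relation F_k^2 = F_k F_{k+1} - F_{k-1} F_k). Then
sum_{k=47}^{54} F_k^2 = F_54 F_55 - F_46 F_47.
Computing: F_54 = 86267571272, F_55 = 139583862445, F_46 = 1836311903, F_47 = 2971215073.
Sum = 86267571272 * 139583862445 - 1836311903 * 2971215073 = 12036104724290158766121.

12036104724290158766121


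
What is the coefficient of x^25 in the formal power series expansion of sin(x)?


The Maclaurin series is sin(t) = sum_{k>=0} (-1)^k t^(2k+1) / (2k+1)!, so substituting t = x, only odd powers of x are nonzero, with coefficient of x^(2k+1) equal to (-1)^k / (2k+1)!.
Write 25 = 2*12 + 1, giving the coefficient (-1)^12 / 25! = 1/15511210043330985984000000 = 1/15511210043330985984000000.

1/15511210043330985984000000


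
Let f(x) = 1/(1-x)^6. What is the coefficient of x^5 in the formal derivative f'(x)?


Differentiate: d/dx [ 1/(1-x)^r ] = r / (1-x)^(r+1).
Here r = 6, so f'(x) = 6 / (1-x)^7.
The expansion of 1/(1-x)^(r+1) has coefficient of x^n equal to C(n+r, r).
So the coefficient of x^5 in f'(x) is
6 * C(11, 6) = 6 * 462 = 2772

2772


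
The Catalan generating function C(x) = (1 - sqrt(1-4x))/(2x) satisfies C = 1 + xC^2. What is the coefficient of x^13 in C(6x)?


Substituting x -> 6x scales the n-th coefficient by 6^n, so [x^13] C(6x) = 6^13 * C_13.
C_13 = C(2*13, 13)/(14) = 10400600/14 = 742900.
So 6^13 * 742900 = 13060694016 * 742900 = 9702789584486400.

9702789584486400


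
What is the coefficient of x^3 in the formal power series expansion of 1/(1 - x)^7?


The negative binomial / multiset identity is
1/(1 - x)^r = sum_{k>=0} C(k + r - 1, r - 1) x^k.
Here r = 7 and k = 3, so the coefficient is
C(3 + 6, 6) = C(9, 6)
= 84

84


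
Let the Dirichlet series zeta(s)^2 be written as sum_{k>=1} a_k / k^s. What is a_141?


The Dirichlet convolution of the constant function 1 with itself gives (1 * 1)(k) = sum_{d | k} 1 = d(k), the number of positive divisors of k.
Since zeta(s) = sum_{k>=1} 1/k^s, we have zeta(s)^2 = sum_{k>=1} d(k)/k^s, so a_k = d(k).
For k = 141: the divisors are 1, 3, 47, 141.
Count = 4.

4


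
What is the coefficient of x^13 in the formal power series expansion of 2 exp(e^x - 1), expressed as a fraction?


exp(e^x - 1) is the exponential generating function for the Bell numbers Bell_k: exp(e^x - 1) = sum_{k>=0} Bell_k x^k / k!.
So the coefficient of x^13 in 2 exp(e^x - 1) is 2 Bell_13 / 13!.
Computing: Bell_13 = 27644437 and 13! = 6227020800, giving
2 * 27644437/6227020800 = 27644437/3113510400.

27644437/3113510400


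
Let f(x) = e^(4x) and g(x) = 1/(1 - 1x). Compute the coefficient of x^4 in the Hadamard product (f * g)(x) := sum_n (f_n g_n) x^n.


Expanding: f_k = 4^k/k! (from e^(4x)) and g_k = 1^k (from 1/(1 - 1x)). So the Hadamard coefficient (f * g)_k = 4^k 1^k / k! = (4)^k / k!.
For k = 4: 4^4/4! = 256/24 = 32/3.

32/3


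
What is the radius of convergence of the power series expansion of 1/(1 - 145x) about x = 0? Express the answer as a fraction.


Expanding 1/(1 - 145x) = sum_{k>=0} 145^k x^k, the series converges when |145x| < 1, i.e., |x| < 1/145.
So the radius of convergence is 1/145 = 1/145.

1/145


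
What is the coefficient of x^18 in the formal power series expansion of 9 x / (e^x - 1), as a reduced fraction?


The exponential generating function for Bernoulli numbers is
x / (e^x - 1) = sum_{k>=0} B_k x^k / k!.
So the coefficient of x^18 in 9 x / (e^x - 1) is 9 B_18 / 18!.
Computing: B_18 = 43867/798, 18! = 6402373705728000, giving
9 * 43867/798 / 6402373705728000 = 43867/567677135241216000.

43867/567677135241216000


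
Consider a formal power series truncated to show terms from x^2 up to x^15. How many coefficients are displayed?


From x^2 to x^15 inclusive, the count is 15 - 2 + 1 = 14.

14


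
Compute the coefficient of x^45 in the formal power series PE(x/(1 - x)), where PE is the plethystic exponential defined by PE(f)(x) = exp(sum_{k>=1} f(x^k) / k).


For f(x) = x/(1 - x) we have
sum_{k>=1} f(x^k) / k = sum_{k>=1} (1/k) * x^k / (1 - x^k) = sum_{k, m >= 1} x^(k m) / k,
which after exponentiating simplifies to
PE(x/(1 - x)) = prod_{k>=1} 1 / (1 - x^k).
This is the generating function for the partition function p(n), so the coefficient of x^45 is p(45).
Computing p(45) by dynamic programming over parts 1, 2, ..., 45: p(45) = 89134.

89134


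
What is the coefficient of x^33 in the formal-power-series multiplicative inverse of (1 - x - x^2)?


Let the inverse be f(x) = sum_{k>=0} a_k x^k. From f(x) * (1 - x - x^2) = 1 and matching coefficients:
 x^0: a_0 = 1.
 x^1: a_1 - a_0 = 0, so a_1 = 1.
 x^k (k >= 2): a_k - a_{k-1} - a_{k-2} = 0, i.e. a_k = a_{k-1} + a_{k-2}.
This is the Fibonacci-type recurrence shifted so that a_0 = a_1 = 1.
Iterating: a_0=1, a_1=1, a_2=2, a_3=3, a_4=5, a_5=8, a_6=13, a_7=21, a_8=34, a_9=55, ...
a_33 = 5702887.

5702887


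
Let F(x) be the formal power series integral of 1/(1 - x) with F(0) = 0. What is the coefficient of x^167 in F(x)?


1/(1 - x) = sum_{k>=0} x^k. Integrating termwise and using F(0) = 0 gives
F(x) = sum_{k>=0} x^(k+1) / (k+1) = sum_{m>=1} x^m / m = -ln(1 - x).
So the coefficient of x^167 is 1/167 = 1/167.

1/167


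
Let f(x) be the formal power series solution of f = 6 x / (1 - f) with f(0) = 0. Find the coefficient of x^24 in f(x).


Apply Lagrange inversion: f = 6 x * phi(f) with phi(t) = 1/(1 - t), so
[x^n] f = 6^n * (1/n) [t^(n-1)] phi(t)^n = 6^n * (1/n) [t^(n-1)] (1 - t)^(-n) = 6^n * (1/n) C(2n - 2, n - 1) = 6^n * C_{n-1}.
For n = 24: C_23 = C(46, 23) / 24 = 8233430727600/24 = 343059613650.
With the 6^24 = 4738381338321616896 factor, the coefficient is 4738381338321616896 * 343059613650 = 1625547271250983831785072230400.

1625547271250983831785072230400


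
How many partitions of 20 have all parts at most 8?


Using the generating function (1-x)^(-1)(1-x^2)^(-1)...(1-x^8)^(-1),
the coefficient of x^20 counts these restricted partitions.
Result = 434

434


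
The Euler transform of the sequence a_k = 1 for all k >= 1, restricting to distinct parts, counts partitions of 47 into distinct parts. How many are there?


Partitions of 47 into distinct parts can be computed via generating function.
Product (1+x)(1+x^2)(1+x^3)...
The coefficient of x^47 = 2590

2590


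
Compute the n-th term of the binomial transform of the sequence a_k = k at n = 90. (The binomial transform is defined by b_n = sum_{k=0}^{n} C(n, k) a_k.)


With a_k = k, b_n = sum_{k=0}^{n} C(n, k) k. Using k * C(n, k) = n * C(n-1, k-1) gives b_n = n * sum_{k>=1} C(n-1, k-1) = n * 2^(n-1).
For n = 90: 90 * 2^89 = 90 * 618970019642690137449562112 = 55707301767842112370460590080.

55707301767842112370460590080


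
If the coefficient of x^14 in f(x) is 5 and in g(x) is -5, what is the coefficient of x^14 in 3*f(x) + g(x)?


Scalar multiplication scales coefficients: 3 * 5 = 15.
Then add the g coefficient: 15 + -5
= 10

10


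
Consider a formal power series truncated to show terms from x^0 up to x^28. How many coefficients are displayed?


From x^0 to x^28 inclusive, the count is 28 - 0 + 1 = 29.

29


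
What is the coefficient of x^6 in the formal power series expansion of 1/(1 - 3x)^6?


The general identity 1/(1 - c x)^r = sum_{k>=0} c^k C(k + r - 1, r - 1) x^k follows by substituting y = c x into 1/(1 - y)^r = sum_{k>=0} C(k + r - 1, r - 1) y^k.
For c = 3, r = 6, k = 6:
3^6 * C(11, 5) = 729 * 462 = 336798.

336798


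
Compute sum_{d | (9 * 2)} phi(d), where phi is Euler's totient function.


First, 9 * 2 = 18. One classical identity is sum_{d | n} phi(d) = n (each k in [1, n] has a unique gcd with n, and among the k's with gcd(k, n) = n/d there are phi(d) of them). So the sum equals 18. We also verify directly:
Divisors of 18: 1, 2, 3, 6, 9, 18.
phi values: 1, 1, 2, 2, 6, 6.
Sum = 18.

18


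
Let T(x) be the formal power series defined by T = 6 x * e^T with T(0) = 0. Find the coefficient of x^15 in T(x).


Apply the Lagrange inversion formula: if T = 6 x * phi(T) with phi(t) = e^t, then
[x^n] T = 6^n * (1/n) [t^(n-1)] phi(t)^n = 6^n * (1/n) [t^(n-1)] e^(n t) = 6^n * (1/n) * n^(n-1) / (n-1)! = 6^n * n^(n-1) / n!.
When c = 1 this is the Cayley count of rooted labeled trees on n vertices, divided by n!.
For n = 15: 6^15 * 15^14 / 15! = 470184984576 * 29192926025390625/1307674368000 = 73549358458593750000/7007.

73549358458593750000/7007


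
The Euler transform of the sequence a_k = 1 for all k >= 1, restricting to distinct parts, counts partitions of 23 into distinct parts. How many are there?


Partitions of 23 into distinct parts can be computed via generating function.
Product (1+x)(1+x^2)(1+x^3)...
The coefficient of x^23 = 104

104


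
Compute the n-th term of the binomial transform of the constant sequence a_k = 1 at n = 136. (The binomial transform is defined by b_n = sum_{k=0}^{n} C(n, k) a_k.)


With a_k = 1 for all k, b_n = sum_{k=0}^{n} C(n, k) = 2^n by the binomial theorem.
For n = 136: 2^136 = 87112285931760246646623899502532662132736.

87112285931760246646623899502532662132736


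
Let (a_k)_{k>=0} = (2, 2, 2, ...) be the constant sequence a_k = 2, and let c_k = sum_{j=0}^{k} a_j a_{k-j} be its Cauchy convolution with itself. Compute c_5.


Since a_j = 2 for all j >= 0, the convolution sum becomes
c_k = sum_{j=0}^{k} 2 * 2 = 4 * (k + 1).
Equivalently, the generating function of (a_k) is 2/(1 - x) and its square is 4/(1 - x)^2 = sum_{k>=0} 4(k + 1) x^k.
For k = 5: 4 * 6 = 24.

24


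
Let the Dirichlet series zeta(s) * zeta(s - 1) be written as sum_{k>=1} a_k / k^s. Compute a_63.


Convolution gives a_k = sum_{d | k} d * 1 = sum_{d | k} d = sigma(k), the sum of positive divisors of k.
For k = 63, the divisors are 1, 3, 7, 9, 21, 63, so
sigma(63) = 1 + 3 + 7 + 9 + 21 + 63 = 104.

104


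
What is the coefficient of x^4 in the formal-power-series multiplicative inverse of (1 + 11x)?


The inverse is 1/(1 + 11x). Apply the geometric identity 1/(1 - y) = sum_{k>=0} y^k with y = -11x:
1/(1 + 11x) = sum_{k>=0} (-11)^k x^k.
So the coefficient of x^4 is (-11)^4 = 14641.

14641


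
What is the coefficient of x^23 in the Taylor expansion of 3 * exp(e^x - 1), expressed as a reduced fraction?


exp(e^x - 1) = sum_{k>=0} Bell_k x^k / k!, where Bell_k is the k-th Bell number.
So the coefficient of x^23 is 3 * Bell_23 / 23!.
Computing: Bell_23 = 44152005855084346 and 23! = 25852016738884976640000, giving
3 * 44152005855084346/25852016738884976640000 = 22076002927542173/4308669456480829440000.

22076002927542173/4308669456480829440000


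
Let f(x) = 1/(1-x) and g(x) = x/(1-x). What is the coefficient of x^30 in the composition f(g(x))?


First simplify the composition: f(g(x)) = 1/(1 - x/(1-x)) = (1-x)/((1-x) - x) = (1-x)/(1-2x).
Now extract the coefficient. Write (1-x)/(1-2x) = 1/(1-2x) - x/(1-2x).
The coefficient of x^n in 1/(1-2x) is 2^n, and in x/(1-2x) is 2^(n-1) (for n >= 1).
So the coefficient of x^30 is 2^30 - 2^29 = 1073741824 - 536870912 = 536870912.

536870912


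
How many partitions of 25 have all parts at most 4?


Using the generating function (1-x)^(-1)(1-x^2)^(-1)...(1-x^4)^(-1),
the coefficient of x^25 counts these restricted partitions.
Result = 185

185


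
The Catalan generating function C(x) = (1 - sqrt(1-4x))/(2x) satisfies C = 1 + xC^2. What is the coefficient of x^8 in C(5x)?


Substituting x -> 5x scales the n-th coefficient by 5^n, so [x^8] C(5x) = 5^8 * C_8.
C_8 = C(2*8, 8)/(9) = 12870/9 = 1430.
So 5^8 * 1430 = 390625 * 1430 = 558593750.

558593750


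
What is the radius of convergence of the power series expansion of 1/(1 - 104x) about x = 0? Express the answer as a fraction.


Expanding 1/(1 - 104x) = sum_{k>=0} 104^k x^k, the series converges when |104x| < 1, i.e., |x| < 1/104.
So the radius of convergence is 1/104 = 1/104.

1/104


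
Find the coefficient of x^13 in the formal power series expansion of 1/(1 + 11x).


Write 1/(1 + c x) = 1/(1 - (-c) x) and apply the geometric-series identity
1/(1 - y) = sum_{k>=0} y^k to get 1/(1 + c x) = sum_{k>=0} (-c)^k x^k.
So the coefficient of x^k is (-c)^k = (-1)^k * c^k.
Here c = 11 and k = 13:
(-11)^13 = -1 * 34522712143931 = -34522712143931

-34522712143931


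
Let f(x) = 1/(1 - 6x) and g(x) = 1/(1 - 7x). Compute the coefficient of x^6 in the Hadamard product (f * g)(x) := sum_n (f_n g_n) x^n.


f has coefficients f_k = 6^k and g has coefficients g_k = 7^k, so the Hadamard product has coefficient (f*g)_k = 6^k * 7^k = 42^k.
For k = 6: 42^6 = 5489031744.

5489031744


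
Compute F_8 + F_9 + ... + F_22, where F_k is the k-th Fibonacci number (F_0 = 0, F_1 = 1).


Use the identity sum_{k=0}^{N} F_k = F_{N+2} - 1 (which follows from F_{k+2} - F_{k+1} = F_k). Then
sum_{k=8}^{22} F_k = (F_{24} - 1) - (F_{9} - 1) = F_{24} - F_{9}.
Computing: F_{24} = 46368, F_{9} = 34, so
Sum = 46368 - 34 = 46334.

46334


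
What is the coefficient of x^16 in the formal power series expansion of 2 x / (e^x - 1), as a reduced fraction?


The exponential generating function for Bernoulli numbers is
x / (e^x - 1) = sum_{k>=0} B_k x^k / k!.
So the coefficient of x^16 in 2 x / (e^x - 1) is 2 B_16 / 16!.
Computing: B_16 = -3617/510, 16! = 20922789888000, giving
2 * -3617/510 / 20922789888000 = -3617/5335311421440000.

-3617/5335311421440000


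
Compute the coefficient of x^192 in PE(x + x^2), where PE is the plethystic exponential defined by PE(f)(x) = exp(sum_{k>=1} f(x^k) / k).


With f(x) = x + x^2, the exponent is sum_{k>=1} (x^k + x^(2k)) / k = -ln(1 - x) - ln(1 - x^2). Exponentiating:
PE(x + x^2) = 1 / ((1 - x)(1 - x^2)).
This is the generating function for partitions of n into parts of size 1 or 2. The number of 2's can be any j in 0..96, and the rest are 1's, so
[x^192] = floor(192/2) + 1 = 97.

97


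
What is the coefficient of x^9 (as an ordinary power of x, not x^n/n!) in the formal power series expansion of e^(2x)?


The exponential series is e^y = sum_{k>=0} y^k / k!. Substituting y = 2x gives
e^(2x) = sum_{k>=0} 2^k x^k / k!.
So the coefficient of x^n is a^n/n! with a = 2, n = 9:
2^9 / 9! = 512/362880 = 4/2835

4/2835


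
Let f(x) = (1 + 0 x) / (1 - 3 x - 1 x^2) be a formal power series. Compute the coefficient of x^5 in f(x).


Write f(x) = sum_{k>=0} a_k x^k. Multiplying both sides by 1 - 3 x - 1 x^2 gives
(1 - 3 x - 1 x^2) sum_{k>=0} a_k x^k = 1 + 0 x.
Matching coefficients:
 x^0: a_0 = 1
 x^1: a_1 - 3 a_0 = 0  =>  a_1 = 3*1 + 0 = 3
 x^k (k >= 2): a_k = 3 a_{k-1} + 1 a_{k-2}.
Iterating: a_2 = 10, a_3 = 33, a_4 = 109, a_5 = 360.
So the coefficient of x^5 is 360.

360


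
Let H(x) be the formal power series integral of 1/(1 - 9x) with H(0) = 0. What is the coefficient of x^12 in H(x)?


1/(1 - 9x) = sum_{k>=0} 9^k x^k. Integrating termwise with H(0) = 0:
H(x) = sum_{k>=0} 9^k x^(k+1) / (k+1) = sum_{m>=1} 9^(m-1) x^m / m.
For m = 12: 9^11/12 = 31381059609/12 = 10460353203/4.

10460353203/4


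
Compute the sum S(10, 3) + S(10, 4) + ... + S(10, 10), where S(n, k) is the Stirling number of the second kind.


By definition, S(n, k) counts partitions of an n-set into exactly k nonempty blocks.
Computing row n = 10 for k = 3..10:
S(10, k): 9330, 34105, 42525, 22827, 5880, 750, 45, 1
Sum = 115463.

115463


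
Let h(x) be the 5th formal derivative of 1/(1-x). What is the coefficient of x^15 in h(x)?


Differentiating 5 times: d^5/dx^5 [1/(1-x)] = 5!/(1-x)^6.
The expansion 1/(1-x)^6 = sum_{k>=0} C(k+5, 5) x^k, so the coefficient of x^n in 5!/(1-x)^6 is 5! * C(n+5, 5).
For n = 15: 120 * C(20, 5) = 120 * 15504 = 1860480

1860480


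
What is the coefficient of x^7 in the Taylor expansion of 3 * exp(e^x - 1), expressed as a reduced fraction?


exp(e^x - 1) = sum_{k>=0} Bell_k x^k / k!, where Bell_k is the k-th Bell number.
So the coefficient of x^7 is 3 * Bell_7 / 7!.
Computing: Bell_7 = 877 and 7! = 5040, giving
3 * 877/5040 = 877/1680.

877/1680


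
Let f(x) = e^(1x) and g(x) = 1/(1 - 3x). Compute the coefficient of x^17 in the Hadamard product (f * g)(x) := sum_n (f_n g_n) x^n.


Expanding: f_k = 1^k/k! (from e^(1x)) and g_k = 3^k (from 1/(1 - 3x)). So the Hadamard coefficient (f * g)_k = 1^k 3^k / k! = (3)^k / k!.
For k = 17: 3^17/17! = 129140163/355687428096000 = 177147/487911424000.

177147/487911424000


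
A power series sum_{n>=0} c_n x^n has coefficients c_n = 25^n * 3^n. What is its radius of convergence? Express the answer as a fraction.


By the root test (Cauchy-Hadamard), the radius is R = 1 / limsup_n |c_n|^(1/n).
Here |c_n|^(1/n) = (25^n * 3^n)^(1/n) = 25 * 3 = 75 for all n.
So R = 1/75 = 1/75.

1/75


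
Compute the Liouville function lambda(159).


The Liouville function is lambda(k) = (-1)^Omega(k), where Omega(k) counts the prime factors of k with multiplicity.
Factoring: 159 = 3 * 53, so Omega(159) = 2.
lambda(159) = (-1)^2 = 1.

1


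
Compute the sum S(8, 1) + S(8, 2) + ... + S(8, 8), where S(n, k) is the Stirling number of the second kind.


By definition, S(n, k) counts partitions of an n-set into exactly k nonempty blocks.
Computing row n = 8 for k = 1..8:
S(8, k): 1, 127, 966, 1701, 1050, 266, 28, 1
Sum = 4140. (This equals Bell_8 since the sum runs over all k.)

4140


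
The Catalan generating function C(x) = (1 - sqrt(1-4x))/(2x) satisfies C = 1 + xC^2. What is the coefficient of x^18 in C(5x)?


Substituting x -> 5x scales the n-th coefficient by 5^n, so [x^18] C(5x) = 5^18 * C_18.
C_18 = C(2*18, 18)/(19) = 9075135300/19 = 477638700.
So 5^18 * 477638700 = 3814697265625 * 477638700 = 1822047042846679687500.

1822047042846679687500


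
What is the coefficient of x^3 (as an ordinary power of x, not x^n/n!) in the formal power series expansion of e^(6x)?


The exponential series is e^y = sum_{k>=0} y^k / k!. Substituting y = 6x gives
e^(6x) = sum_{k>=0} 6^k x^k / k!.
So the coefficient of x^n is a^n/n! with a = 6, n = 3:
6^3 / 3! = 216/6 = 36

36


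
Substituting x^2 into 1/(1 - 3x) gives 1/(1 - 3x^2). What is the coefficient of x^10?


The coefficient of x^(2m) in 1/(1 - 3x^2) is 3^m.
With n = 10 = 2*5, the coefficient is 3^5 = 243.

243


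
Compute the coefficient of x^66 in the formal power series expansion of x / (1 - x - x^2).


Let f(x) = sum_{k>=0} a_k x^k. Multiplying f(x) * (1 - x - x^2) = x and matching coefficients gives a_0 = 0, a_1 = 1, and a_k = a_{k-1} + a_{k-2} for k >= 2. These are the Fibonacci numbers F_k.
Iterating from F_0 = 0, F_1 = 1:
F_0=0, F_1=1, F_2=1, F_3=2, F_4=3, F_5=5, F_6=8, F_7=13, F_8=21, F_9=34, ...
F_66 = 27777890035288.

27777890035288


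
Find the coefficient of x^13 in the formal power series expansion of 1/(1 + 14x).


Write 1/(1 + c x) = 1/(1 - (-c) x) and apply the geometric-series identity
1/(1 - y) = sum_{k>=0} y^k to get 1/(1 + c x) = sum_{k>=0} (-c)^k x^k.
So the coefficient of x^k is (-c)^k = (-1)^k * c^k.
Here c = 14 and k = 13:
(-14)^13 = -1 * 793714773254144 = -793714773254144

-793714773254144


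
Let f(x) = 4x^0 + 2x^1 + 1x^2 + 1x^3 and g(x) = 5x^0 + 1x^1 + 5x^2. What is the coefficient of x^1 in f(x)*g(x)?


Cauchy product at x^1:
4*1 + 2*5
= 14

14


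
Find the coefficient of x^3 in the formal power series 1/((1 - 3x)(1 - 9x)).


By partial fractions or Cauchy convolution:
The coefficient equals sum_{k=0}^{3} 3^k * 9^(3-k).
= 1080

1080


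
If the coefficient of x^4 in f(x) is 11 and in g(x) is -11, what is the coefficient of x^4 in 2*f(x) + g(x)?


Scalar multiplication scales coefficients: 2 * 11 = 22.
Then add the g coefficient: 22 + -11
= 11

11


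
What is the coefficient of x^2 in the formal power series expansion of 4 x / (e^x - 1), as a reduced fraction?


The exponential generating function for Bernoulli numbers is
x / (e^x - 1) = sum_{k>=0} B_k x^k / k!.
So the coefficient of x^2 in 4 x / (e^x - 1) is 4 B_2 / 2!.
Computing: B_2 = 1/6, 2! = 2, giving
4 * 1/6 / 2 = 1/3.

1/3


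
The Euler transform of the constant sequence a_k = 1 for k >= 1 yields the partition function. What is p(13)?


The Euler transform converts the sequence a_k = 1 into the number of integer partitions.
Using the recurrence or dynamic programming:
p(13) = 101

101


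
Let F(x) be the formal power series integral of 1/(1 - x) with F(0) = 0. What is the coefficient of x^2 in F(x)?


1/(1 - x) = sum_{k>=0} x^k. Integrating termwise and using F(0) = 0 gives
F(x) = sum_{k>=0} x^(k+1) / (k+1) = sum_{m>=1} x^m / m = -ln(1 - x).
So the coefficient of x^2 is 1/2 = 1/2.

1/2


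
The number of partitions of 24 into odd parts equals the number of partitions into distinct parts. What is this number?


Computing partitions of 24 into odd parts (1, 3, 5, ...):
Using the generating function prod_{k>=0} 1/(1-x^(2k+1)),
the count is 122

122


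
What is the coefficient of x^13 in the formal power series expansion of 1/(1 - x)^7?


The expansion 1/(1 - x)^r = sum_{k>=0} C(k + r - 1, r - 1) x^k follows from the multiset / negative-binomial theorem (or from repeated differentiation of the geometric series).
For r = 7 and k = 13:
C(19, 6) = 121645100408832000 / (720 * 6227020800) = 27132.

27132


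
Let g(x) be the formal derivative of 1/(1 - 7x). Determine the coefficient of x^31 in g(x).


Differentiate termwise: d/dx sum_{k>=0} 7^k x^k = sum_{k>=1} k 7^k x^(k-1) = sum_{j>=0} (j+1) 7^(j+1) x^j.
Equivalently, d/dx [1/(1 - 7x)] = 7/(1 - 7x)^2.
For j = 31: 32 * 7^32 = 32 * 1104427674243920646305299201 = 35341685575805460681769574432.

35341685575805460681769574432


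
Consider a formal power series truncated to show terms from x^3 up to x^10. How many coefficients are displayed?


From x^3 to x^10 inclusive, the count is 10 - 3 + 1 = 8.

8


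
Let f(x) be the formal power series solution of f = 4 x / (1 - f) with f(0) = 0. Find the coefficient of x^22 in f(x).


Apply Lagrange inversion: f = 4 x * phi(f) with phi(t) = 1/(1 - t), so
[x^n] f = 4^n * (1/n) [t^(n-1)] phi(t)^n = 4^n * (1/n) [t^(n-1)] (1 - t)^(-n) = 4^n * (1/n) C(2n - 2, n - 1) = 4^n * C_{n-1}.
For n = 22: C_21 = C(42, 21) / 22 = 538257874440/22 = 24466267020.
With the 4^22 = 17592186044416 factor, the coefficient is 17592186044416 * 24466267020 = 430415121228199435960320.

430415121228199435960320


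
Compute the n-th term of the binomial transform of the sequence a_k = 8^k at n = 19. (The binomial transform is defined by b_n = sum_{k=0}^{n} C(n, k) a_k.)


With a_k = 8^k, b_n = sum_{k=0}^{n} C(n, k) 8^k = (1 + 8)^n by the binomial theorem.
For n = 19: (1 + 8)^19 = 9^19 = 1350851717672992089.

1350851717672992089


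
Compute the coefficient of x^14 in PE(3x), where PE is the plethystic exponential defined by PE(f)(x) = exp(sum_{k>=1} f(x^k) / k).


With f(x) = 3x, the exponent is sum_{k>=1} 3 x^k / k = 3 * (-ln(1 - x)). Exponentiating:
PE(3x) = exp(-3 ln(1 - x)) = 1/(1 - x)^3.
By the negative binomial expansion, [x^n] 1/(1 - x)^3 = C(n + 2, 2).
For n = 14: C(16, 2) = 120.

120


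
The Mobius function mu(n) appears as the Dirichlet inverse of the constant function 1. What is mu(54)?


54 has a squared prime factor, so mu(54) = 0.
Factorization reveals a repeated prime.

0


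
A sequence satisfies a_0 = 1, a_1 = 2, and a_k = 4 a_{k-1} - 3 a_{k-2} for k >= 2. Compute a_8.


The characteristic equation is t^2 - 4 t + 3 = 0, with roots r_1 = 3 and r_2 = 1 (so c_1 = r_1 + r_2, c_2 = -r_1 r_2 as required).
One can use the closed form a_n = A r_1^n + B r_2^n, but direct iteration is more reliable:
a_0 = 1, a_1 = 2, a_2 = 5, a_3 = 14, a_4 = 41, a_5 = 122, a_6 = 365, a_7 = 1094, a_8 = 3281.
So a_8 = 3281.

3281


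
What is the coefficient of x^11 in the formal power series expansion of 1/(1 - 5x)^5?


The general identity 1/(1 - c x)^r = sum_{k>=0} c^k C(k + r - 1, r - 1) x^k follows by substituting y = c x into 1/(1 - y)^r = sum_{k>=0} C(k + r - 1, r - 1) y^k.
For c = 5, r = 5, k = 11:
5^11 * C(15, 4) = 48828125 * 1365 = 66650390625.

66650390625


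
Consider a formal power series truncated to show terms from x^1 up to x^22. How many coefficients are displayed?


From x^1 to x^22 inclusive, the count is 22 - 1 + 1 = 22.

22


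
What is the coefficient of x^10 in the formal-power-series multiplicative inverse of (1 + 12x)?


The inverse is 1/(1 + 12x). Apply the geometric identity 1/(1 - y) = sum_{k>=0} y^k with y = -12x:
1/(1 + 12x) = sum_{k>=0} (-12)^k x^k.
So the coefficient of x^10 is (-12)^10 = 61917364224.

61917364224


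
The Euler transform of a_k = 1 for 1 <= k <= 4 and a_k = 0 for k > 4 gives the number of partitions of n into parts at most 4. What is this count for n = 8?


Partitions of 8 into parts at most 4:
Using generating function (1-x)^(-1)(1-x^2)^(-1)...(1-x^4)^(-1),
the coefficient of x^8 = 15

15


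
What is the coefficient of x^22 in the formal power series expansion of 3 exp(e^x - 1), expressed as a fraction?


exp(e^x - 1) is the exponential generating function for the Bell numbers Bell_k: exp(e^x - 1) = sum_{k>=0} Bell_k x^k / k!.
So the coefficient of x^22 in 3 exp(e^x - 1) is 3 Bell_22 / 22!.
Computing: Bell_22 = 4506715738447323 and 22! = 1124000727777607680000, giving
3 * 4506715738447323/1124000727777607680000 = 88366975263673/7346409985474560000.

88366975263673/7346409985474560000


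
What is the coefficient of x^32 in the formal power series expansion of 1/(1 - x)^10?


The negative binomial / multiset identity is
1/(1 - x)^r = sum_{k>=0} C(k + r - 1, r - 1) x^k.
Here r = 10 and k = 32, so the coefficient is
C(32 + 9, 9) = C(41, 9)
= 350343565

350343565


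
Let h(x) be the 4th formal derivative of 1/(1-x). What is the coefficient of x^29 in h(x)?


Differentiating 4 times: d^4/dx^4 [1/(1-x)] = 4!/(1-x)^5.
The expansion 1/(1-x)^5 = sum_{k>=0} C(k+4, 4) x^k, so the coefficient of x^n in 4!/(1-x)^5 is 4! * C(n+4, 4).
For n = 29: 24 * C(33, 4) = 24 * 40920 = 982080

982080
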